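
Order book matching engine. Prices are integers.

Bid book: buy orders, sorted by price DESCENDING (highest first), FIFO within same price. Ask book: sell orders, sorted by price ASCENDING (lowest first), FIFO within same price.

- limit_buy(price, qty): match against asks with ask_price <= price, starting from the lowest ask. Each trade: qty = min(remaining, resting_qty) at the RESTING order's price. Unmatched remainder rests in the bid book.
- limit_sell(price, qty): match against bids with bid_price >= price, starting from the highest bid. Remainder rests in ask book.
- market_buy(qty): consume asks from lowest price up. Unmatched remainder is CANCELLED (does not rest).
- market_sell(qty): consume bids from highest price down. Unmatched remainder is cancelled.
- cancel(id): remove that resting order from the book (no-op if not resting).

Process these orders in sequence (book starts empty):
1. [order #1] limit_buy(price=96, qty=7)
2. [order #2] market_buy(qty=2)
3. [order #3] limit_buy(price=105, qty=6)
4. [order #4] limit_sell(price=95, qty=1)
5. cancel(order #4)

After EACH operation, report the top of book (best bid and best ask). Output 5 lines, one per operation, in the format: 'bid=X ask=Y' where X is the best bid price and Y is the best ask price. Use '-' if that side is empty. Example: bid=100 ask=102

After op 1 [order #1] limit_buy(price=96, qty=7): fills=none; bids=[#1:7@96] asks=[-]
After op 2 [order #2] market_buy(qty=2): fills=none; bids=[#1:7@96] asks=[-]
After op 3 [order #3] limit_buy(price=105, qty=6): fills=none; bids=[#3:6@105 #1:7@96] asks=[-]
After op 4 [order #4] limit_sell(price=95, qty=1): fills=#3x#4:1@105; bids=[#3:5@105 #1:7@96] asks=[-]
After op 5 cancel(order #4): fills=none; bids=[#3:5@105 #1:7@96] asks=[-]

Answer: bid=96 ask=-
bid=96 ask=-
bid=105 ask=-
bid=105 ask=-
bid=105 ask=-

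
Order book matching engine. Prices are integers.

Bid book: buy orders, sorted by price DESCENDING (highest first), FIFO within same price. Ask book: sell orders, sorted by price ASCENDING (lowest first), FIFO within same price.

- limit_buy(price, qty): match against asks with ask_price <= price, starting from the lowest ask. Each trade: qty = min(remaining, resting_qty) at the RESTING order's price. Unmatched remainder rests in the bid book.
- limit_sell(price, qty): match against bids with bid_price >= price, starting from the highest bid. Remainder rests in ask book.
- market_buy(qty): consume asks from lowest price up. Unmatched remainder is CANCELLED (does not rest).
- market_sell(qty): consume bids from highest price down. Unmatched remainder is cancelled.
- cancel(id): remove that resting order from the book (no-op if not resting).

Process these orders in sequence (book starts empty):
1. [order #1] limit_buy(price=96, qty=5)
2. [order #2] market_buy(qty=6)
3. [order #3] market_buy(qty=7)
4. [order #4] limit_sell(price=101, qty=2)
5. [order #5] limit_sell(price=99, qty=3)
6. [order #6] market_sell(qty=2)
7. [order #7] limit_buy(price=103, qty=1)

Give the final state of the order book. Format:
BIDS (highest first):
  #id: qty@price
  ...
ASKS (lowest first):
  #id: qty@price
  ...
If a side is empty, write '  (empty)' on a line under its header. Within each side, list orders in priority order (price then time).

After op 1 [order #1] limit_buy(price=96, qty=5): fills=none; bids=[#1:5@96] asks=[-]
After op 2 [order #2] market_buy(qty=6): fills=none; bids=[#1:5@96] asks=[-]
After op 3 [order #3] market_buy(qty=7): fills=none; bids=[#1:5@96] asks=[-]
After op 4 [order #4] limit_sell(price=101, qty=2): fills=none; bids=[#1:5@96] asks=[#4:2@101]
After op 5 [order #5] limit_sell(price=99, qty=3): fills=none; bids=[#1:5@96] asks=[#5:3@99 #4:2@101]
After op 6 [order #6] market_sell(qty=2): fills=#1x#6:2@96; bids=[#1:3@96] asks=[#5:3@99 #4:2@101]
After op 7 [order #7] limit_buy(price=103, qty=1): fills=#7x#5:1@99; bids=[#1:3@96] asks=[#5:2@99 #4:2@101]

Answer: BIDS (highest first):
  #1: 3@96
ASKS (lowest first):
  #5: 2@99
  #4: 2@101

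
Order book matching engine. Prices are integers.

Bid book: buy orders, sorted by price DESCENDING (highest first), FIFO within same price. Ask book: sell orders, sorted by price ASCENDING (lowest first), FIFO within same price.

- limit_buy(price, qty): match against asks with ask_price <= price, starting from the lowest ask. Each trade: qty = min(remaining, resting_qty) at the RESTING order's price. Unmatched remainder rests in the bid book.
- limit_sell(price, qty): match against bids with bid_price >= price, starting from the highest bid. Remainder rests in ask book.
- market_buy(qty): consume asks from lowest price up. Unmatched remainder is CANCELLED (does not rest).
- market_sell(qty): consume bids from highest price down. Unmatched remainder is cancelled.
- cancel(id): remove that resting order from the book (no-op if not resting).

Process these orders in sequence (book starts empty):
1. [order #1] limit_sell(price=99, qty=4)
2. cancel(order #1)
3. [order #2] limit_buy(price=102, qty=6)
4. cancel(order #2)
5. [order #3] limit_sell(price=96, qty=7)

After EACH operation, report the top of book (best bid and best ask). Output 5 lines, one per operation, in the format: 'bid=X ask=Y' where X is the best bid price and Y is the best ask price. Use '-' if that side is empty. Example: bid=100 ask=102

Answer: bid=- ask=99
bid=- ask=-
bid=102 ask=-
bid=- ask=-
bid=- ask=96

Derivation:
After op 1 [order #1] limit_sell(price=99, qty=4): fills=none; bids=[-] asks=[#1:4@99]
After op 2 cancel(order #1): fills=none; bids=[-] asks=[-]
After op 3 [order #2] limit_buy(price=102, qty=6): fills=none; bids=[#2:6@102] asks=[-]
After op 4 cancel(order #2): fills=none; bids=[-] asks=[-]
After op 5 [order #3] limit_sell(price=96, qty=7): fills=none; bids=[-] asks=[#3:7@96]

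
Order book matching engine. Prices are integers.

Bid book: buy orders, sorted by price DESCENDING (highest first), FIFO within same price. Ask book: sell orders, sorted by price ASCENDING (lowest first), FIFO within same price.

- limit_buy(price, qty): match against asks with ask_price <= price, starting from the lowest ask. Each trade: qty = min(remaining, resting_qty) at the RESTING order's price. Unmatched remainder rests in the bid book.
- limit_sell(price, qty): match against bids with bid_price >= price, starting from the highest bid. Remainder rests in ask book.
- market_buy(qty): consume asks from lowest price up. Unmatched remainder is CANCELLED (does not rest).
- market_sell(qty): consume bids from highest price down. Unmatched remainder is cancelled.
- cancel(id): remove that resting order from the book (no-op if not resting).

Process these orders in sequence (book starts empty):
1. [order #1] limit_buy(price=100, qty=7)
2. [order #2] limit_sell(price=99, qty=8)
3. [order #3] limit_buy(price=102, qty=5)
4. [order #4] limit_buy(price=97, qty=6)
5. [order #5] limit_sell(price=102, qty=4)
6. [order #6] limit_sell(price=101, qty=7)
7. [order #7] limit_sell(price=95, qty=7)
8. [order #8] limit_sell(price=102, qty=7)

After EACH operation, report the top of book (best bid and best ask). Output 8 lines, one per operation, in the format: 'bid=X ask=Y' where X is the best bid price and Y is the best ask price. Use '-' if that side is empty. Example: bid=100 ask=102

After op 1 [order #1] limit_buy(price=100, qty=7): fills=none; bids=[#1:7@100] asks=[-]
After op 2 [order #2] limit_sell(price=99, qty=8): fills=#1x#2:7@100; bids=[-] asks=[#2:1@99]
After op 3 [order #3] limit_buy(price=102, qty=5): fills=#3x#2:1@99; bids=[#3:4@102] asks=[-]
After op 4 [order #4] limit_buy(price=97, qty=6): fills=none; bids=[#3:4@102 #4:6@97] asks=[-]
After op 5 [order #5] limit_sell(price=102, qty=4): fills=#3x#5:4@102; bids=[#4:6@97] asks=[-]
After op 6 [order #6] limit_sell(price=101, qty=7): fills=none; bids=[#4:6@97] asks=[#6:7@101]
After op 7 [order #7] limit_sell(price=95, qty=7): fills=#4x#7:6@97; bids=[-] asks=[#7:1@95 #6:7@101]
After op 8 [order #8] limit_sell(price=102, qty=7): fills=none; bids=[-] asks=[#7:1@95 #6:7@101 #8:7@102]

Answer: bid=100 ask=-
bid=- ask=99
bid=102 ask=-
bid=102 ask=-
bid=97 ask=-
bid=97 ask=101
bid=- ask=95
bid=- ask=95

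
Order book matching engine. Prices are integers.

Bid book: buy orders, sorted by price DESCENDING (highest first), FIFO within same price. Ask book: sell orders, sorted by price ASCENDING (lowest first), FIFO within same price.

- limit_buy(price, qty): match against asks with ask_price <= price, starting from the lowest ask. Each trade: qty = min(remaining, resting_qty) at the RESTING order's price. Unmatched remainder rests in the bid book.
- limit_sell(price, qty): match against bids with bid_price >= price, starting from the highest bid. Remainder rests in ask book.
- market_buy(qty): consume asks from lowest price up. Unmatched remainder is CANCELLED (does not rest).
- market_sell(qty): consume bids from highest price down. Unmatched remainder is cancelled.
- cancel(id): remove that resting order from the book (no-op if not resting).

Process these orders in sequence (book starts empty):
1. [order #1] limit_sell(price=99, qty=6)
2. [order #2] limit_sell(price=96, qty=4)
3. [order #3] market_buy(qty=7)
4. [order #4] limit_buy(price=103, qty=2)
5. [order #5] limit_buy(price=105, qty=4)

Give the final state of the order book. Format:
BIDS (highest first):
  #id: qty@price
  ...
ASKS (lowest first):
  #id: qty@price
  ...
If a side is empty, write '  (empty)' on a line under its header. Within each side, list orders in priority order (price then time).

After op 1 [order #1] limit_sell(price=99, qty=6): fills=none; bids=[-] asks=[#1:6@99]
After op 2 [order #2] limit_sell(price=96, qty=4): fills=none; bids=[-] asks=[#2:4@96 #1:6@99]
After op 3 [order #3] market_buy(qty=7): fills=#3x#2:4@96 #3x#1:3@99; bids=[-] asks=[#1:3@99]
After op 4 [order #4] limit_buy(price=103, qty=2): fills=#4x#1:2@99; bids=[-] asks=[#1:1@99]
After op 5 [order #5] limit_buy(price=105, qty=4): fills=#5x#1:1@99; bids=[#5:3@105] asks=[-]

Answer: BIDS (highest first):
  #5: 3@105
ASKS (lowest first):
  (empty)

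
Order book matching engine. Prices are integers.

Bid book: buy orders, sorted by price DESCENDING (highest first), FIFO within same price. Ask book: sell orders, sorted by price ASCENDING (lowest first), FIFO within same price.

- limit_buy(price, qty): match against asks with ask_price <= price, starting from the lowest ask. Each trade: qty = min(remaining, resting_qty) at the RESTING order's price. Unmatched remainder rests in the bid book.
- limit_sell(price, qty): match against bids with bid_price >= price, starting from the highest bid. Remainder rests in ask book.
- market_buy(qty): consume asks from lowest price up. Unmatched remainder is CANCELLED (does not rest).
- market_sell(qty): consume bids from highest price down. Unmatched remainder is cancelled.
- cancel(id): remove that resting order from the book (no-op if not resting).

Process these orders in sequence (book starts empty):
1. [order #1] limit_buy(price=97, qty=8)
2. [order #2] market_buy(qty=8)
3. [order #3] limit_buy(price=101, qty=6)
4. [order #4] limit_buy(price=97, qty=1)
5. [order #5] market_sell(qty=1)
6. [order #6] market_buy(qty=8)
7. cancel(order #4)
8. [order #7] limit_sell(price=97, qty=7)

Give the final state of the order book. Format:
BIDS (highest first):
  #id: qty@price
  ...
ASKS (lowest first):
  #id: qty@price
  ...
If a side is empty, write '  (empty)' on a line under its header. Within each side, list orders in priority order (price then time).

Answer: BIDS (highest first):
  #1: 6@97
ASKS (lowest first):
  (empty)

Derivation:
After op 1 [order #1] limit_buy(price=97, qty=8): fills=none; bids=[#1:8@97] asks=[-]
After op 2 [order #2] market_buy(qty=8): fills=none; bids=[#1:8@97] asks=[-]
After op 3 [order #3] limit_buy(price=101, qty=6): fills=none; bids=[#3:6@101 #1:8@97] asks=[-]
After op 4 [order #4] limit_buy(price=97, qty=1): fills=none; bids=[#3:6@101 #1:8@97 #4:1@97] asks=[-]
After op 5 [order #5] market_sell(qty=1): fills=#3x#5:1@101; bids=[#3:5@101 #1:8@97 #4:1@97] asks=[-]
After op 6 [order #6] market_buy(qty=8): fills=none; bids=[#3:5@101 #1:8@97 #4:1@97] asks=[-]
After op 7 cancel(order #4): fills=none; bids=[#3:5@101 #1:8@97] asks=[-]
After op 8 [order #7] limit_sell(price=97, qty=7): fills=#3x#7:5@101 #1x#7:2@97; bids=[#1:6@97] asks=[-]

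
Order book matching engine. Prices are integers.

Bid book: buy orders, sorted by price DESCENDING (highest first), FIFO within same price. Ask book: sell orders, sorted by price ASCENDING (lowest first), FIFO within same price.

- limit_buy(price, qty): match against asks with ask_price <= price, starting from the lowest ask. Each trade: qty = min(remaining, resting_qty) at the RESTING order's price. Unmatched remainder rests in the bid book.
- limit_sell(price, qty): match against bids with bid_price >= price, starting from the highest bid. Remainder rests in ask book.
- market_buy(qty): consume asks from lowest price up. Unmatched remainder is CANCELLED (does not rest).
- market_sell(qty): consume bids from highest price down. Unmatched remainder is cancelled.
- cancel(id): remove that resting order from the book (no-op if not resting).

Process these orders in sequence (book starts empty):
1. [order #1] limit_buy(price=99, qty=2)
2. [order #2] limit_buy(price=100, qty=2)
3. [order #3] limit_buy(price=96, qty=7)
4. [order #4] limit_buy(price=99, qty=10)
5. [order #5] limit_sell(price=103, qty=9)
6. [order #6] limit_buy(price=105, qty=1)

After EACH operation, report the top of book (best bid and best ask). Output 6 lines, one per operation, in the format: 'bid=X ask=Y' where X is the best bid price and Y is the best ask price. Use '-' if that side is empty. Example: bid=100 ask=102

Answer: bid=99 ask=-
bid=100 ask=-
bid=100 ask=-
bid=100 ask=-
bid=100 ask=103
bid=100 ask=103

Derivation:
After op 1 [order #1] limit_buy(price=99, qty=2): fills=none; bids=[#1:2@99] asks=[-]
After op 2 [order #2] limit_buy(price=100, qty=2): fills=none; bids=[#2:2@100 #1:2@99] asks=[-]
After op 3 [order #3] limit_buy(price=96, qty=7): fills=none; bids=[#2:2@100 #1:2@99 #3:7@96] asks=[-]
After op 4 [order #4] limit_buy(price=99, qty=10): fills=none; bids=[#2:2@100 #1:2@99 #4:10@99 #3:7@96] asks=[-]
After op 5 [order #5] limit_sell(price=103, qty=9): fills=none; bids=[#2:2@100 #1:2@99 #4:10@99 #3:7@96] asks=[#5:9@103]
After op 6 [order #6] limit_buy(price=105, qty=1): fills=#6x#5:1@103; bids=[#2:2@100 #1:2@99 #4:10@99 #3:7@96] asks=[#5:8@103]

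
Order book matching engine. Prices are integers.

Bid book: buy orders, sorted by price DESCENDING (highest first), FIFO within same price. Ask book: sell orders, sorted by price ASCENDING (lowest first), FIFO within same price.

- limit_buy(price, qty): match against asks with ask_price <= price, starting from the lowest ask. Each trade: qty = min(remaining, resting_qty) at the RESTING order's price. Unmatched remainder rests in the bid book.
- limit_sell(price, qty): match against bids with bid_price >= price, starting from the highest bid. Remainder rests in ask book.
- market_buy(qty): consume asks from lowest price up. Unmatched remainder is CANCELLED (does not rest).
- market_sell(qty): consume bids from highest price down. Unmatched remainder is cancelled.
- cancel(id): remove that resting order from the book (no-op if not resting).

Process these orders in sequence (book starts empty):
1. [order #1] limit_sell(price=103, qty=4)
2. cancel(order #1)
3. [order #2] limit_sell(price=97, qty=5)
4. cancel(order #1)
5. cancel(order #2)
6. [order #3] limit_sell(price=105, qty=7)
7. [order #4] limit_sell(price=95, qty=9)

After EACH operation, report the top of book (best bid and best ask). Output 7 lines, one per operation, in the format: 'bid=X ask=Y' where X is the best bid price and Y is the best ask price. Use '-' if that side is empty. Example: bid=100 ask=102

After op 1 [order #1] limit_sell(price=103, qty=4): fills=none; bids=[-] asks=[#1:4@103]
After op 2 cancel(order #1): fills=none; bids=[-] asks=[-]
After op 3 [order #2] limit_sell(price=97, qty=5): fills=none; bids=[-] asks=[#2:5@97]
After op 4 cancel(order #1): fills=none; bids=[-] asks=[#2:5@97]
After op 5 cancel(order #2): fills=none; bids=[-] asks=[-]
After op 6 [order #3] limit_sell(price=105, qty=7): fills=none; bids=[-] asks=[#3:7@105]
After op 7 [order #4] limit_sell(price=95, qty=9): fills=none; bids=[-] asks=[#4:9@95 #3:7@105]

Answer: bid=- ask=103
bid=- ask=-
bid=- ask=97
bid=- ask=97
bid=- ask=-
bid=- ask=105
bid=- ask=95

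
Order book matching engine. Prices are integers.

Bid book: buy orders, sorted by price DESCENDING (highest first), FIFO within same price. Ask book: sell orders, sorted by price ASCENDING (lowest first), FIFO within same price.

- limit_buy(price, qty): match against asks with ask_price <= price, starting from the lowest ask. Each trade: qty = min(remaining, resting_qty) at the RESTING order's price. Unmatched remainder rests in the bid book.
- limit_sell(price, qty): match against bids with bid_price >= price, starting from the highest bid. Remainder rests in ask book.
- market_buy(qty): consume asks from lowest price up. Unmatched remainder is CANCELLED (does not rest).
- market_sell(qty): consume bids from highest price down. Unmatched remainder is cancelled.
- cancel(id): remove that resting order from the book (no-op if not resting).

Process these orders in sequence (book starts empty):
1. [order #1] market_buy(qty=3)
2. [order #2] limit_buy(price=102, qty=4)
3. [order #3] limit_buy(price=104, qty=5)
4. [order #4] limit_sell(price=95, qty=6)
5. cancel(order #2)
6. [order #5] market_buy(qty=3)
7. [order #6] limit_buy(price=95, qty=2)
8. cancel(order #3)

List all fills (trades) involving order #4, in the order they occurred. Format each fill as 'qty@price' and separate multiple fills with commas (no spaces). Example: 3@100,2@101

After op 1 [order #1] market_buy(qty=3): fills=none; bids=[-] asks=[-]
After op 2 [order #2] limit_buy(price=102, qty=4): fills=none; bids=[#2:4@102] asks=[-]
After op 3 [order #3] limit_buy(price=104, qty=5): fills=none; bids=[#3:5@104 #2:4@102] asks=[-]
After op 4 [order #4] limit_sell(price=95, qty=6): fills=#3x#4:5@104 #2x#4:1@102; bids=[#2:3@102] asks=[-]
After op 5 cancel(order #2): fills=none; bids=[-] asks=[-]
After op 6 [order #5] market_buy(qty=3): fills=none; bids=[-] asks=[-]
After op 7 [order #6] limit_buy(price=95, qty=2): fills=none; bids=[#6:2@95] asks=[-]
After op 8 cancel(order #3): fills=none; bids=[#6:2@95] asks=[-]

Answer: 5@104,1@102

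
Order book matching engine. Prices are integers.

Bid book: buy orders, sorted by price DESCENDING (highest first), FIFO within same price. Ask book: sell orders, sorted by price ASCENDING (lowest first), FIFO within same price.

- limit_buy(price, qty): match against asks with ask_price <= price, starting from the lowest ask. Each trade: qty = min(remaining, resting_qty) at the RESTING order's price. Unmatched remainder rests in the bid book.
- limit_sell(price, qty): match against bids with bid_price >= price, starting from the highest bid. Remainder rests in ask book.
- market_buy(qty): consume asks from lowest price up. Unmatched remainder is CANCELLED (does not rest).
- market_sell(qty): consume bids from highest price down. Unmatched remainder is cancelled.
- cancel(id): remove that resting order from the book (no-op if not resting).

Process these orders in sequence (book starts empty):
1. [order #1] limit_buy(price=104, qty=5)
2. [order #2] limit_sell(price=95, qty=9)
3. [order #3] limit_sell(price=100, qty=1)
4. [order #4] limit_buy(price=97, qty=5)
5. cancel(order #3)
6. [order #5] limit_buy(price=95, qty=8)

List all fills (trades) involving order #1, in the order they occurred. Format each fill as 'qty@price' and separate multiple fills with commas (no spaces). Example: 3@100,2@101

Answer: 5@104

Derivation:
After op 1 [order #1] limit_buy(price=104, qty=5): fills=none; bids=[#1:5@104] asks=[-]
After op 2 [order #2] limit_sell(price=95, qty=9): fills=#1x#2:5@104; bids=[-] asks=[#2:4@95]
After op 3 [order #3] limit_sell(price=100, qty=1): fills=none; bids=[-] asks=[#2:4@95 #3:1@100]
After op 4 [order #4] limit_buy(price=97, qty=5): fills=#4x#2:4@95; bids=[#4:1@97] asks=[#3:1@100]
After op 5 cancel(order #3): fills=none; bids=[#4:1@97] asks=[-]
After op 6 [order #5] limit_buy(price=95, qty=8): fills=none; bids=[#4:1@97 #5:8@95] asks=[-]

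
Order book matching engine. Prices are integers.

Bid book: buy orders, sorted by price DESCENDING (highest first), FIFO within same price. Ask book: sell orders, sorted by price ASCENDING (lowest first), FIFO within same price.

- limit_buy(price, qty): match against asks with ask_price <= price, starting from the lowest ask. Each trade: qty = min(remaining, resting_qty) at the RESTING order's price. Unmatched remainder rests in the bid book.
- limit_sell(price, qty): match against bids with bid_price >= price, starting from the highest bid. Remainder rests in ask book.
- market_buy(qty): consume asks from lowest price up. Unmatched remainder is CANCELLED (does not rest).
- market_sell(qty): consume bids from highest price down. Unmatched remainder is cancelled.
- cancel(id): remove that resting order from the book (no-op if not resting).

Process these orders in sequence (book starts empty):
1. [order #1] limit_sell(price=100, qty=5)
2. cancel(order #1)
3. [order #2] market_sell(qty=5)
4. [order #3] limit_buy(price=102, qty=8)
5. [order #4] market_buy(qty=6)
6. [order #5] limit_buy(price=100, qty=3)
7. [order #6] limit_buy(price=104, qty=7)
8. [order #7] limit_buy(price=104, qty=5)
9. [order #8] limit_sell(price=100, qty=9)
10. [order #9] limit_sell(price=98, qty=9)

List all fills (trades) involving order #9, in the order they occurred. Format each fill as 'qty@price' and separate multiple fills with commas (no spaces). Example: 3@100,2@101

After op 1 [order #1] limit_sell(price=100, qty=5): fills=none; bids=[-] asks=[#1:5@100]
After op 2 cancel(order #1): fills=none; bids=[-] asks=[-]
After op 3 [order #2] market_sell(qty=5): fills=none; bids=[-] asks=[-]
After op 4 [order #3] limit_buy(price=102, qty=8): fills=none; bids=[#3:8@102] asks=[-]
After op 5 [order #4] market_buy(qty=6): fills=none; bids=[#3:8@102] asks=[-]
After op 6 [order #5] limit_buy(price=100, qty=3): fills=none; bids=[#3:8@102 #5:3@100] asks=[-]
After op 7 [order #6] limit_buy(price=104, qty=7): fills=none; bids=[#6:7@104 #3:8@102 #5:3@100] asks=[-]
After op 8 [order #7] limit_buy(price=104, qty=5): fills=none; bids=[#6:7@104 #7:5@104 #3:8@102 #5:3@100] asks=[-]
After op 9 [order #8] limit_sell(price=100, qty=9): fills=#6x#8:7@104 #7x#8:2@104; bids=[#7:3@104 #3:8@102 #5:3@100] asks=[-]
After op 10 [order #9] limit_sell(price=98, qty=9): fills=#7x#9:3@104 #3x#9:6@102; bids=[#3:2@102 #5:3@100] asks=[-]

Answer: 3@104,6@102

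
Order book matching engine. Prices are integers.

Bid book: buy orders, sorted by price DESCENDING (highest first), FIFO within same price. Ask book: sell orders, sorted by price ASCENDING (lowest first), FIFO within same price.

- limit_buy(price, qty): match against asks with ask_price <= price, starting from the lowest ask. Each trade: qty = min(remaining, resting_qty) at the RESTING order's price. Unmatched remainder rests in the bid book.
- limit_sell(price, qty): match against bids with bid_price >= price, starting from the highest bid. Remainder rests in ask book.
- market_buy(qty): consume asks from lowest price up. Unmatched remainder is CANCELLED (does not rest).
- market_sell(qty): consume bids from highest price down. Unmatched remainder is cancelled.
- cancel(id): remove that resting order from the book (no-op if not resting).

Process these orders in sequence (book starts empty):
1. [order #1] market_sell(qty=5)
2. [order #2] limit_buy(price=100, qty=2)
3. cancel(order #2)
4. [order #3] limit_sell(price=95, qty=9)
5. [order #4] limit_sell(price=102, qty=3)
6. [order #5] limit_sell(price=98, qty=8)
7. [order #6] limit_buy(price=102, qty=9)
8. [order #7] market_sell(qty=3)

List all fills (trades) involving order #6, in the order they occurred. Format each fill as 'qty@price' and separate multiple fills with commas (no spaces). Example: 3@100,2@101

Answer: 9@95

Derivation:
After op 1 [order #1] market_sell(qty=5): fills=none; bids=[-] asks=[-]
After op 2 [order #2] limit_buy(price=100, qty=2): fills=none; bids=[#2:2@100] asks=[-]
After op 3 cancel(order #2): fills=none; bids=[-] asks=[-]
After op 4 [order #3] limit_sell(price=95, qty=9): fills=none; bids=[-] asks=[#3:9@95]
After op 5 [order #4] limit_sell(price=102, qty=3): fills=none; bids=[-] asks=[#3:9@95 #4:3@102]
After op 6 [order #5] limit_sell(price=98, qty=8): fills=none; bids=[-] asks=[#3:9@95 #5:8@98 #4:3@102]
After op 7 [order #6] limit_buy(price=102, qty=9): fills=#6x#3:9@95; bids=[-] asks=[#5:8@98 #4:3@102]
After op 8 [order #7] market_sell(qty=3): fills=none; bids=[-] asks=[#5:8@98 #4:3@102]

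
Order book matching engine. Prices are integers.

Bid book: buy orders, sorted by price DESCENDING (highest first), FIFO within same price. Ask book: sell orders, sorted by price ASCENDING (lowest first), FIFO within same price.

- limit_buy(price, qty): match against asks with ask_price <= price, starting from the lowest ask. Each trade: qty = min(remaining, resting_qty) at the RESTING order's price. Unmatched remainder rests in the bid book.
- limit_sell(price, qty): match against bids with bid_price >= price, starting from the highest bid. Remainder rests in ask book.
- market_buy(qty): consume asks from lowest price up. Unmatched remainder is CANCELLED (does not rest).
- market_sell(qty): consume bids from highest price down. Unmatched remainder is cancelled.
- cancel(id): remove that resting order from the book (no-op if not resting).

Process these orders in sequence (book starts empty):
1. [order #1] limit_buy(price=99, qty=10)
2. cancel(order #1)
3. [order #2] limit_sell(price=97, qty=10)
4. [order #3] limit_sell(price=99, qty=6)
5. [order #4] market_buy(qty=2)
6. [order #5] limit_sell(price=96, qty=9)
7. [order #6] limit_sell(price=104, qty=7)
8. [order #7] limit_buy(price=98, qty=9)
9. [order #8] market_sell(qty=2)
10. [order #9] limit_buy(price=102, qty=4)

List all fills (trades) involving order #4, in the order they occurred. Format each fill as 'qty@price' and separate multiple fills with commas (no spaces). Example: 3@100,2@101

Answer: 2@97

Derivation:
After op 1 [order #1] limit_buy(price=99, qty=10): fills=none; bids=[#1:10@99] asks=[-]
After op 2 cancel(order #1): fills=none; bids=[-] asks=[-]
After op 3 [order #2] limit_sell(price=97, qty=10): fills=none; bids=[-] asks=[#2:10@97]
After op 4 [order #3] limit_sell(price=99, qty=6): fills=none; bids=[-] asks=[#2:10@97 #3:6@99]
After op 5 [order #4] market_buy(qty=2): fills=#4x#2:2@97; bids=[-] asks=[#2:8@97 #3:6@99]
After op 6 [order #5] limit_sell(price=96, qty=9): fills=none; bids=[-] asks=[#5:9@96 #2:8@97 #3:6@99]
After op 7 [order #6] limit_sell(price=104, qty=7): fills=none; bids=[-] asks=[#5:9@96 #2:8@97 #3:6@99 #6:7@104]
After op 8 [order #7] limit_buy(price=98, qty=9): fills=#7x#5:9@96; bids=[-] asks=[#2:8@97 #3:6@99 #6:7@104]
After op 9 [order #8] market_sell(qty=2): fills=none; bids=[-] asks=[#2:8@97 #3:6@99 #6:7@104]
After op 10 [order #9] limit_buy(price=102, qty=4): fills=#9x#2:4@97; bids=[-] asks=[#2:4@97 #3:6@99 #6:7@104]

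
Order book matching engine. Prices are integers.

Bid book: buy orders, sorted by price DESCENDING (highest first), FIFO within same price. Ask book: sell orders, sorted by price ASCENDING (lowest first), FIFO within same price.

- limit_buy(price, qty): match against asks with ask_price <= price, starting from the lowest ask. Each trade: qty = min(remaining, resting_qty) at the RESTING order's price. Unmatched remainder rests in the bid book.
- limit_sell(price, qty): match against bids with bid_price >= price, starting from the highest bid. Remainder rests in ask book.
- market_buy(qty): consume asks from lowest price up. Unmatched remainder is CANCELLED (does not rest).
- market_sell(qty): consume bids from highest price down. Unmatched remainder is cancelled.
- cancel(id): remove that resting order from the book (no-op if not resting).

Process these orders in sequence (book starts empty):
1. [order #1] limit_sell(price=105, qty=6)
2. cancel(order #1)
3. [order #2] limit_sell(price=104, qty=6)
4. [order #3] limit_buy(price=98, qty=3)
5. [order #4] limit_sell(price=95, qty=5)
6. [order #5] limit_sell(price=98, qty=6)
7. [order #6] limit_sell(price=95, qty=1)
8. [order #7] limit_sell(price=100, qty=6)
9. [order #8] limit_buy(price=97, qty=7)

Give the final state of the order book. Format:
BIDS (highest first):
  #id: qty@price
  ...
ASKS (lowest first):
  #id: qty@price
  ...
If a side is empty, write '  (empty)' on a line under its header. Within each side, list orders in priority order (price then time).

After op 1 [order #1] limit_sell(price=105, qty=6): fills=none; bids=[-] asks=[#1:6@105]
After op 2 cancel(order #1): fills=none; bids=[-] asks=[-]
After op 3 [order #2] limit_sell(price=104, qty=6): fills=none; bids=[-] asks=[#2:6@104]
After op 4 [order #3] limit_buy(price=98, qty=3): fills=none; bids=[#3:3@98] asks=[#2:6@104]
After op 5 [order #4] limit_sell(price=95, qty=5): fills=#3x#4:3@98; bids=[-] asks=[#4:2@95 #2:6@104]
After op 6 [order #5] limit_sell(price=98, qty=6): fills=none; bids=[-] asks=[#4:2@95 #5:6@98 #2:6@104]
After op 7 [order #6] limit_sell(price=95, qty=1): fills=none; bids=[-] asks=[#4:2@95 #6:1@95 #5:6@98 #2:6@104]
After op 8 [order #7] limit_sell(price=100, qty=6): fills=none; bids=[-] asks=[#4:2@95 #6:1@95 #5:6@98 #7:6@100 #2:6@104]
After op 9 [order #8] limit_buy(price=97, qty=7): fills=#8x#4:2@95 #8x#6:1@95; bids=[#8:4@97] asks=[#5:6@98 #7:6@100 #2:6@104]

Answer: BIDS (highest first):
  #8: 4@97
ASKS (lowest first):
  #5: 6@98
  #7: 6@100
  #2: 6@104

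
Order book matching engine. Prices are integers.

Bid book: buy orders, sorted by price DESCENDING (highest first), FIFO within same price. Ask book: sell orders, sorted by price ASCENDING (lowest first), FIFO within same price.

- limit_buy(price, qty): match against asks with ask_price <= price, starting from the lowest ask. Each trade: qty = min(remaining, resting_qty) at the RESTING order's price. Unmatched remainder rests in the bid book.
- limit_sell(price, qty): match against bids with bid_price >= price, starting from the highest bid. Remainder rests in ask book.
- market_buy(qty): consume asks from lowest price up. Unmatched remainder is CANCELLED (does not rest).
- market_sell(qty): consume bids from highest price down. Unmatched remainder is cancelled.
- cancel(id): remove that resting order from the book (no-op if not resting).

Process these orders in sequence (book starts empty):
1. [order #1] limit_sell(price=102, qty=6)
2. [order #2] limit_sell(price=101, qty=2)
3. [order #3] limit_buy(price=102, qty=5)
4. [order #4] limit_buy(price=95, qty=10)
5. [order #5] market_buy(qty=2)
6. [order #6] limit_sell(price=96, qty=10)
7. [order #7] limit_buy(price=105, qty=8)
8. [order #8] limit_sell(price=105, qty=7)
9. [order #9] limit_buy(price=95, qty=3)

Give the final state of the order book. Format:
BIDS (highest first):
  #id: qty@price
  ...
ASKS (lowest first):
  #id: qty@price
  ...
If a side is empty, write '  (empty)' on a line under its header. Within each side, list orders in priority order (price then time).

After op 1 [order #1] limit_sell(price=102, qty=6): fills=none; bids=[-] asks=[#1:6@102]
After op 2 [order #2] limit_sell(price=101, qty=2): fills=none; bids=[-] asks=[#2:2@101 #1:6@102]
After op 3 [order #3] limit_buy(price=102, qty=5): fills=#3x#2:2@101 #3x#1:3@102; bids=[-] asks=[#1:3@102]
After op 4 [order #4] limit_buy(price=95, qty=10): fills=none; bids=[#4:10@95] asks=[#1:3@102]
After op 5 [order #5] market_buy(qty=2): fills=#5x#1:2@102; bids=[#4:10@95] asks=[#1:1@102]
After op 6 [order #6] limit_sell(price=96, qty=10): fills=none; bids=[#4:10@95] asks=[#6:10@96 #1:1@102]
After op 7 [order #7] limit_buy(price=105, qty=8): fills=#7x#6:8@96; bids=[#4:10@95] asks=[#6:2@96 #1:1@102]
After op 8 [order #8] limit_sell(price=105, qty=7): fills=none; bids=[#4:10@95] asks=[#6:2@96 #1:1@102 #8:7@105]
After op 9 [order #9] limit_buy(price=95, qty=3): fills=none; bids=[#4:10@95 #9:3@95] asks=[#6:2@96 #1:1@102 #8:7@105]

Answer: BIDS (highest first):
  #4: 10@95
  #9: 3@95
ASKS (lowest first):
  #6: 2@96
  #1: 1@102
  #8: 7@105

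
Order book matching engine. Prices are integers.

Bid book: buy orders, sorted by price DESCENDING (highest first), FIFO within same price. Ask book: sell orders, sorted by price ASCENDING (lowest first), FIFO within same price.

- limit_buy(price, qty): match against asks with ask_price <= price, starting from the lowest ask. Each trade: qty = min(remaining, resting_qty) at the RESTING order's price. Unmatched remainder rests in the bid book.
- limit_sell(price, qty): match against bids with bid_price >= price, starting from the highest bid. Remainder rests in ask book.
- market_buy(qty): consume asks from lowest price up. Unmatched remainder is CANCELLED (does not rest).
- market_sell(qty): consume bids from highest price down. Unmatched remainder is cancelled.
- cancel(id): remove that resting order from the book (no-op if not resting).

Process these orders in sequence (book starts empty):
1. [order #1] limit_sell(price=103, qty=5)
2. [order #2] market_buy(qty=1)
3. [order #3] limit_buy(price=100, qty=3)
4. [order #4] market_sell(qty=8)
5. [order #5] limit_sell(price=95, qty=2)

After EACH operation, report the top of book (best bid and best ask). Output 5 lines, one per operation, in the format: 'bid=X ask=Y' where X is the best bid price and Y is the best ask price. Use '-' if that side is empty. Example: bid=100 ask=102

After op 1 [order #1] limit_sell(price=103, qty=5): fills=none; bids=[-] asks=[#1:5@103]
After op 2 [order #2] market_buy(qty=1): fills=#2x#1:1@103; bids=[-] asks=[#1:4@103]
After op 3 [order #3] limit_buy(price=100, qty=3): fills=none; bids=[#3:3@100] asks=[#1:4@103]
After op 4 [order #4] market_sell(qty=8): fills=#3x#4:3@100; bids=[-] asks=[#1:4@103]
After op 5 [order #5] limit_sell(price=95, qty=2): fills=none; bids=[-] asks=[#5:2@95 #1:4@103]

Answer: bid=- ask=103
bid=- ask=103
bid=100 ask=103
bid=- ask=103
bid=- ask=95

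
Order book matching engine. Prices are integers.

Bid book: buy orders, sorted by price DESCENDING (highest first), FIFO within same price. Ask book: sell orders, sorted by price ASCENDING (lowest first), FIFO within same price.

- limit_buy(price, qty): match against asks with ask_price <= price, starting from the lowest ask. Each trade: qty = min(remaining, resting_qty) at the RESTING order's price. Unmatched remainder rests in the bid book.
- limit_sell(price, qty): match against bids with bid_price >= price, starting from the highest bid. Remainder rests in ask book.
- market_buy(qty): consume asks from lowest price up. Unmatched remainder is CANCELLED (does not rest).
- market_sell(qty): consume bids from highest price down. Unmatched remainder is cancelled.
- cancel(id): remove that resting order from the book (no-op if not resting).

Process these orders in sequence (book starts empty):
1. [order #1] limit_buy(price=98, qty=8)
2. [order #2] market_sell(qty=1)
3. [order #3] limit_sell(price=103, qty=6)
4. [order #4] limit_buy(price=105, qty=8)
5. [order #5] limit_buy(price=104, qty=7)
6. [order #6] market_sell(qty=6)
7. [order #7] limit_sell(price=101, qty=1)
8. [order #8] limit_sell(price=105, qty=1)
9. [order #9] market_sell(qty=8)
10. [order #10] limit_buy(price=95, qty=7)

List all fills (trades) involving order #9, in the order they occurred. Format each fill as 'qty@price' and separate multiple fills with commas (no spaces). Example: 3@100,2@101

Answer: 2@104,6@98

Derivation:
After op 1 [order #1] limit_buy(price=98, qty=8): fills=none; bids=[#1:8@98] asks=[-]
After op 2 [order #2] market_sell(qty=1): fills=#1x#2:1@98; bids=[#1:7@98] asks=[-]
After op 3 [order #3] limit_sell(price=103, qty=6): fills=none; bids=[#1:7@98] asks=[#3:6@103]
After op 4 [order #4] limit_buy(price=105, qty=8): fills=#4x#3:6@103; bids=[#4:2@105 #1:7@98] asks=[-]
After op 5 [order #5] limit_buy(price=104, qty=7): fills=none; bids=[#4:2@105 #5:7@104 #1:7@98] asks=[-]
After op 6 [order #6] market_sell(qty=6): fills=#4x#6:2@105 #5x#6:4@104; bids=[#5:3@104 #1:7@98] asks=[-]
After op 7 [order #7] limit_sell(price=101, qty=1): fills=#5x#7:1@104; bids=[#5:2@104 #1:7@98] asks=[-]
After op 8 [order #8] limit_sell(price=105, qty=1): fills=none; bids=[#5:2@104 #1:7@98] asks=[#8:1@105]
After op 9 [order #9] market_sell(qty=8): fills=#5x#9:2@104 #1x#9:6@98; bids=[#1:1@98] asks=[#8:1@105]
After op 10 [order #10] limit_buy(price=95, qty=7): fills=none; bids=[#1:1@98 #10:7@95] asks=[#8:1@105]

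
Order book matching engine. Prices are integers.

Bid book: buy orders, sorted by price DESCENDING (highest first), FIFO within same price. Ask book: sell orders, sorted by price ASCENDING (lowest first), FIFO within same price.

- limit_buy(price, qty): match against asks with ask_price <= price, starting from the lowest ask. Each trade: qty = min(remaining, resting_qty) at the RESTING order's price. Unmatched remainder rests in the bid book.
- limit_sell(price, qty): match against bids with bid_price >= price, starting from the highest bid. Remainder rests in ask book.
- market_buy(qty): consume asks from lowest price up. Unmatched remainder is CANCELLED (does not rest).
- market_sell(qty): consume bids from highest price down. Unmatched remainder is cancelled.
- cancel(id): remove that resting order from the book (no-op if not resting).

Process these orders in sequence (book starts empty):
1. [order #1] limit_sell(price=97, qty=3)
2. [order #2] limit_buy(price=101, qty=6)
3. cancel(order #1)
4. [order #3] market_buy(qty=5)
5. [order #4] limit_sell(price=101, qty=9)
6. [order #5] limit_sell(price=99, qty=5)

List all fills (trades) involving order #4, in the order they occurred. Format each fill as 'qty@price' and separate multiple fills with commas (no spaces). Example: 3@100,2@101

Answer: 3@101

Derivation:
After op 1 [order #1] limit_sell(price=97, qty=3): fills=none; bids=[-] asks=[#1:3@97]
After op 2 [order #2] limit_buy(price=101, qty=6): fills=#2x#1:3@97; bids=[#2:3@101] asks=[-]
After op 3 cancel(order #1): fills=none; bids=[#2:3@101] asks=[-]
After op 4 [order #3] market_buy(qty=5): fills=none; bids=[#2:3@101] asks=[-]
After op 5 [order #4] limit_sell(price=101, qty=9): fills=#2x#4:3@101; bids=[-] asks=[#4:6@101]
After op 6 [order #5] limit_sell(price=99, qty=5): fills=none; bids=[-] asks=[#5:5@99 #4:6@101]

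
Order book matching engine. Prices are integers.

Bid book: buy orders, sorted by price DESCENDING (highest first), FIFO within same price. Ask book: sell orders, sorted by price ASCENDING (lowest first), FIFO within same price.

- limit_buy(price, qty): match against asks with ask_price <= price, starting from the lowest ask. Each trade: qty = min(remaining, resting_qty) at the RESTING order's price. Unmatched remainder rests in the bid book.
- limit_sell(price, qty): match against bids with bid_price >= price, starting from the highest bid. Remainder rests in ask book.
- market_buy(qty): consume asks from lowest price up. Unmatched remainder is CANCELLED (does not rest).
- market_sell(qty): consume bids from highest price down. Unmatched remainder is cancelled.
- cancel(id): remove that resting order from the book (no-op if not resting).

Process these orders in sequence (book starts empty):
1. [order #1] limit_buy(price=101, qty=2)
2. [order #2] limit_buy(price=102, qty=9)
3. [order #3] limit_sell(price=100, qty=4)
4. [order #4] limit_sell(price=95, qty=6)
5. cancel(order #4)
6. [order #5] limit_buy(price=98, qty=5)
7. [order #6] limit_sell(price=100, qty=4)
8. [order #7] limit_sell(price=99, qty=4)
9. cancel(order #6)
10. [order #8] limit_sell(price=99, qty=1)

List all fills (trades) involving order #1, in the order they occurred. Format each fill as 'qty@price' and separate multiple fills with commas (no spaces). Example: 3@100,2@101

Answer: 1@101,1@101

Derivation:
After op 1 [order #1] limit_buy(price=101, qty=2): fills=none; bids=[#1:2@101] asks=[-]
After op 2 [order #2] limit_buy(price=102, qty=9): fills=none; bids=[#2:9@102 #1:2@101] asks=[-]
After op 3 [order #3] limit_sell(price=100, qty=4): fills=#2x#3:4@102; bids=[#2:5@102 #1:2@101] asks=[-]
After op 4 [order #4] limit_sell(price=95, qty=6): fills=#2x#4:5@102 #1x#4:1@101; bids=[#1:1@101] asks=[-]
After op 5 cancel(order #4): fills=none; bids=[#1:1@101] asks=[-]
After op 6 [order #5] limit_buy(price=98, qty=5): fills=none; bids=[#1:1@101 #5:5@98] asks=[-]
After op 7 [order #6] limit_sell(price=100, qty=4): fills=#1x#6:1@101; bids=[#5:5@98] asks=[#6:3@100]
After op 8 [order #7] limit_sell(price=99, qty=4): fills=none; bids=[#5:5@98] asks=[#7:4@99 #6:3@100]
After op 9 cancel(order #6): fills=none; bids=[#5:5@98] asks=[#7:4@99]
After op 10 [order #8] limit_sell(price=99, qty=1): fills=none; bids=[#5:5@98] asks=[#7:4@99 #8:1@99]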